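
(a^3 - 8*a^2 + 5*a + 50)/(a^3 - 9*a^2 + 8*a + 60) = (a - 5)/(a - 6)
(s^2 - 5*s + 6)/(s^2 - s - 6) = (s - 2)/(s + 2)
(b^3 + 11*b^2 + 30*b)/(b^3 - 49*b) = (b^2 + 11*b + 30)/(b^2 - 49)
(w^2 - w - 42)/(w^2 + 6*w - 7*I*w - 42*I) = (w - 7)/(w - 7*I)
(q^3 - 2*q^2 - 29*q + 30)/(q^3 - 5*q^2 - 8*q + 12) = (q + 5)/(q + 2)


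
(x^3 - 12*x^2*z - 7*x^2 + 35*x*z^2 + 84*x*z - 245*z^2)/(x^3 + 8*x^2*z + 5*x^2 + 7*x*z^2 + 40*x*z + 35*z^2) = (x^3 - 12*x^2*z - 7*x^2 + 35*x*z^2 + 84*x*z - 245*z^2)/(x^3 + 8*x^2*z + 5*x^2 + 7*x*z^2 + 40*x*z + 35*z^2)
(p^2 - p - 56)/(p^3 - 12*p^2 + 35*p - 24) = (p + 7)/(p^2 - 4*p + 3)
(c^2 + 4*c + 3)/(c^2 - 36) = (c^2 + 4*c + 3)/(c^2 - 36)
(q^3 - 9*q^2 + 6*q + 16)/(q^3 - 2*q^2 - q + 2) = (q - 8)/(q - 1)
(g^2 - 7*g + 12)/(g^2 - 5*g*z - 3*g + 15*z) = (4 - g)/(-g + 5*z)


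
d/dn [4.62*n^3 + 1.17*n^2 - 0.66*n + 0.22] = 13.86*n^2 + 2.34*n - 0.66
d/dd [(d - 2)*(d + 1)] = 2*d - 1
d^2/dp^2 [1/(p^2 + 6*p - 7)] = 2*(-p^2 - 6*p + 4*(p + 3)^2 + 7)/(p^2 + 6*p - 7)^3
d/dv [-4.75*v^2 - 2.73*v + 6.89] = -9.5*v - 2.73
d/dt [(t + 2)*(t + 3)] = 2*t + 5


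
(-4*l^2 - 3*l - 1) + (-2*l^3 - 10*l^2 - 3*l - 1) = -2*l^3 - 14*l^2 - 6*l - 2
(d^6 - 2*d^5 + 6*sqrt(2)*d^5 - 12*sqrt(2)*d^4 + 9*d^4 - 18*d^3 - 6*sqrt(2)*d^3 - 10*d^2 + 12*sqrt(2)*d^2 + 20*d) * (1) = d^6 - 2*d^5 + 6*sqrt(2)*d^5 - 12*sqrt(2)*d^4 + 9*d^4 - 18*d^3 - 6*sqrt(2)*d^3 - 10*d^2 + 12*sqrt(2)*d^2 + 20*d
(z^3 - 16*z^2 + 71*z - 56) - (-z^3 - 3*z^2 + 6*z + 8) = 2*z^3 - 13*z^2 + 65*z - 64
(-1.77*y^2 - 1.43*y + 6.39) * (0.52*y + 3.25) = -0.9204*y^3 - 6.4961*y^2 - 1.3247*y + 20.7675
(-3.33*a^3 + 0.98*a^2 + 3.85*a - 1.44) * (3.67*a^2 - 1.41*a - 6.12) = -12.2211*a^5 + 8.2919*a^4 + 33.1273*a^3 - 16.7109*a^2 - 21.5316*a + 8.8128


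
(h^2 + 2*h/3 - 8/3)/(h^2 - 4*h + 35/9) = 3*(3*h^2 + 2*h - 8)/(9*h^2 - 36*h + 35)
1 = 1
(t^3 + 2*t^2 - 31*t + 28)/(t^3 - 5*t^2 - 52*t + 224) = (t - 1)/(t - 8)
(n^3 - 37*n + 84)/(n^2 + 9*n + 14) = (n^2 - 7*n + 12)/(n + 2)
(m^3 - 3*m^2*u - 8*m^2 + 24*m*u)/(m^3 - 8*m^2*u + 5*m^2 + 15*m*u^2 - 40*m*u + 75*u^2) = m*(8 - m)/(-m^2 + 5*m*u - 5*m + 25*u)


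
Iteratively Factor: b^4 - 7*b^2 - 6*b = (b + 1)*(b^3 - b^2 - 6*b) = b*(b + 1)*(b^2 - b - 6) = b*(b - 3)*(b + 1)*(b + 2)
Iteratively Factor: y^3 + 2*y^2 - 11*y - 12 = (y + 1)*(y^2 + y - 12) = (y - 3)*(y + 1)*(y + 4)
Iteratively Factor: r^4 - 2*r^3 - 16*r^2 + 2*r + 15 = (r - 5)*(r^3 + 3*r^2 - r - 3) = (r - 5)*(r + 1)*(r^2 + 2*r - 3) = (r - 5)*(r + 1)*(r + 3)*(r - 1)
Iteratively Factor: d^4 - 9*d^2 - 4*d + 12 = (d - 3)*(d^3 + 3*d^2 - 4) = (d - 3)*(d - 1)*(d^2 + 4*d + 4) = (d - 3)*(d - 1)*(d + 2)*(d + 2)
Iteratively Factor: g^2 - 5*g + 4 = (g - 1)*(g - 4)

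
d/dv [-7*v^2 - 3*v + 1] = -14*v - 3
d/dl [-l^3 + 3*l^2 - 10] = 3*l*(2 - l)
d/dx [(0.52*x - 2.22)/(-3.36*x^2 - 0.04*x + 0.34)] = (1.7472*x^2 - 14.9184*x + 0.088)/(11.2896*x^4 + 0.2688*x^3 - 2.2832*x^2 - 0.0272*x + 0.1156)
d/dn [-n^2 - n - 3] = -2*n - 1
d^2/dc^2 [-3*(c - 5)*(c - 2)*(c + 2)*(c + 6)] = -36*c^2 - 18*c + 204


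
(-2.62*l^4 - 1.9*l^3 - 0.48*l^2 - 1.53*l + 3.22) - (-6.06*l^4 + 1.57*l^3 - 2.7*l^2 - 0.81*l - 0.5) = 3.44*l^4 - 3.47*l^3 + 2.22*l^2 - 0.72*l + 3.72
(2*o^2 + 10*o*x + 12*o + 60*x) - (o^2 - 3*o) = o^2 + 10*o*x + 15*o + 60*x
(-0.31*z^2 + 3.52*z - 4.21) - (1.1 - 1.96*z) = -0.31*z^2 + 5.48*z - 5.31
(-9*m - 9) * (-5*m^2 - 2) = 45*m^3 + 45*m^2 + 18*m + 18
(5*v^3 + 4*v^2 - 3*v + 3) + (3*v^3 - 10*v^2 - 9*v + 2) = 8*v^3 - 6*v^2 - 12*v + 5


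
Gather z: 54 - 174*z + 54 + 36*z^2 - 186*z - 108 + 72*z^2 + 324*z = 108*z^2 - 36*z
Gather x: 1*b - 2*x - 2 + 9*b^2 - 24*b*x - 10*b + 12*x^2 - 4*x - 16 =9*b^2 - 9*b + 12*x^2 + x*(-24*b - 6) - 18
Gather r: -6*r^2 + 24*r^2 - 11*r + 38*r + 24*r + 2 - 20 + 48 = 18*r^2 + 51*r + 30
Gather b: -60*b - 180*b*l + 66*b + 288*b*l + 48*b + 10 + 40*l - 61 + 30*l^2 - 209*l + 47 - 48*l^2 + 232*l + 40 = b*(108*l + 54) - 18*l^2 + 63*l + 36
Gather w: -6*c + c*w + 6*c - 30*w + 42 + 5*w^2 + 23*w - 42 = 5*w^2 + w*(c - 7)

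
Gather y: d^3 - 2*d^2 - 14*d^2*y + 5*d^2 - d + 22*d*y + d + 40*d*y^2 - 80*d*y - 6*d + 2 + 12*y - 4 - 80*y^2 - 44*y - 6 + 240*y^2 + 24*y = d^3 + 3*d^2 - 6*d + y^2*(40*d + 160) + y*(-14*d^2 - 58*d - 8) - 8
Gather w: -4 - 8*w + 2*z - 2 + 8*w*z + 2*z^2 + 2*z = w*(8*z - 8) + 2*z^2 + 4*z - 6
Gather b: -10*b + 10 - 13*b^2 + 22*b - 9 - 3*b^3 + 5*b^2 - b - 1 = -3*b^3 - 8*b^2 + 11*b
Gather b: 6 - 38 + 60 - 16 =12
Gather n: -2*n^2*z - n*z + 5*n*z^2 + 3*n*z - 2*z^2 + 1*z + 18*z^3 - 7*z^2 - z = -2*n^2*z + n*(5*z^2 + 2*z) + 18*z^3 - 9*z^2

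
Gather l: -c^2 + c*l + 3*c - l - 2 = -c^2 + 3*c + l*(c - 1) - 2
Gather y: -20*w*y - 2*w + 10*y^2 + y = -2*w + 10*y^2 + y*(1 - 20*w)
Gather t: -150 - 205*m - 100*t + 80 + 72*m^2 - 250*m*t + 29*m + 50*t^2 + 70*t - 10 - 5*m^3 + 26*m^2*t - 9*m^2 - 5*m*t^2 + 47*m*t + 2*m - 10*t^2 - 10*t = -5*m^3 + 63*m^2 - 174*m + t^2*(40 - 5*m) + t*(26*m^2 - 203*m - 40) - 80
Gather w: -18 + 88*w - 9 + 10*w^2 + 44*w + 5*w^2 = 15*w^2 + 132*w - 27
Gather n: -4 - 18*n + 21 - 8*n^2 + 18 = -8*n^2 - 18*n + 35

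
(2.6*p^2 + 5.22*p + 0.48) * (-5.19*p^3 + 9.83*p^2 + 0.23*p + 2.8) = -13.494*p^5 - 1.5338*p^4 + 49.4194*p^3 + 13.199*p^2 + 14.7264*p + 1.344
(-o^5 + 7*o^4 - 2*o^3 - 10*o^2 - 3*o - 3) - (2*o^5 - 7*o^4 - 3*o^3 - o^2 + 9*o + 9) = -3*o^5 + 14*o^4 + o^3 - 9*o^2 - 12*o - 12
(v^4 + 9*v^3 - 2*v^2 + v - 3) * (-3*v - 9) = -3*v^5 - 36*v^4 - 75*v^3 + 15*v^2 + 27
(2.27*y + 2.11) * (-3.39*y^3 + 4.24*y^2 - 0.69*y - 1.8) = -7.6953*y^4 + 2.4719*y^3 + 7.3801*y^2 - 5.5419*y - 3.798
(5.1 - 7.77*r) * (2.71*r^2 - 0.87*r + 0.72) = -21.0567*r^3 + 20.5809*r^2 - 10.0314*r + 3.672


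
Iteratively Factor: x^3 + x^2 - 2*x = (x - 1)*(x^2 + 2*x) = x*(x - 1)*(x + 2)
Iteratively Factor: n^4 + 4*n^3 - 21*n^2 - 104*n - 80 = (n + 4)*(n^3 - 21*n - 20) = (n - 5)*(n + 4)*(n^2 + 5*n + 4) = (n - 5)*(n + 4)^2*(n + 1)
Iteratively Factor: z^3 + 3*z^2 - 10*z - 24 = (z + 2)*(z^2 + z - 12) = (z + 2)*(z + 4)*(z - 3)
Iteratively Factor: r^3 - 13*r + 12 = (r - 3)*(r^2 + 3*r - 4) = (r - 3)*(r - 1)*(r + 4)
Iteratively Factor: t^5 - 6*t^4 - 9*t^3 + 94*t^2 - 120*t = (t - 3)*(t^4 - 3*t^3 - 18*t^2 + 40*t) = (t - 3)*(t - 2)*(t^3 - t^2 - 20*t) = (t - 5)*(t - 3)*(t - 2)*(t^2 + 4*t) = (t - 5)*(t - 3)*(t - 2)*(t + 4)*(t)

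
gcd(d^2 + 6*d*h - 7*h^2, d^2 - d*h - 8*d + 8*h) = d - h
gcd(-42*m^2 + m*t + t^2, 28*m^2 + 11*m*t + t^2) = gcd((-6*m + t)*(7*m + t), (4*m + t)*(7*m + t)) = 7*m + t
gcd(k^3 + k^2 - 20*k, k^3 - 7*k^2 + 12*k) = k^2 - 4*k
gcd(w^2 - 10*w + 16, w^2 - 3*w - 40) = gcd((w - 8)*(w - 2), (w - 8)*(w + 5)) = w - 8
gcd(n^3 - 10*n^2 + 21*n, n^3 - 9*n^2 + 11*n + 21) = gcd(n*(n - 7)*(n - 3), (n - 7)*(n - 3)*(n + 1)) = n^2 - 10*n + 21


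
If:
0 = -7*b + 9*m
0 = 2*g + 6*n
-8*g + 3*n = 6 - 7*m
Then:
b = 54/49 - 243*n/49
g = -3*n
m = 6/7 - 27*n/7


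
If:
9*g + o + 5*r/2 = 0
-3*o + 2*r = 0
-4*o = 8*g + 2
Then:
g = -19/4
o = 9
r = 27/2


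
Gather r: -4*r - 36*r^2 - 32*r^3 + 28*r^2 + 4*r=-32*r^3 - 8*r^2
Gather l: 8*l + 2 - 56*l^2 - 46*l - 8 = -56*l^2 - 38*l - 6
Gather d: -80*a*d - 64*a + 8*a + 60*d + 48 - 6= -56*a + d*(60 - 80*a) + 42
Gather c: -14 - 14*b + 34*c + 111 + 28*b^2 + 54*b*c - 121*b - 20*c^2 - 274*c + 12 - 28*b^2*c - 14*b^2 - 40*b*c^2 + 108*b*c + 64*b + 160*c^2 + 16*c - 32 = 14*b^2 - 71*b + c^2*(140 - 40*b) + c*(-28*b^2 + 162*b - 224) + 77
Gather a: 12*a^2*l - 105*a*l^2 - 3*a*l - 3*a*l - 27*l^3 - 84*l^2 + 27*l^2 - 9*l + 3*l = 12*a^2*l + a*(-105*l^2 - 6*l) - 27*l^3 - 57*l^2 - 6*l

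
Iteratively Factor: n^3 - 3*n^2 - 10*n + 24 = (n + 3)*(n^2 - 6*n + 8) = (n - 4)*(n + 3)*(n - 2)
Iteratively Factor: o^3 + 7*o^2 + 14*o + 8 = (o + 1)*(o^2 + 6*o + 8) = (o + 1)*(o + 4)*(o + 2)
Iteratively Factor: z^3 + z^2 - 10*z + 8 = (z + 4)*(z^2 - 3*z + 2) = (z - 2)*(z + 4)*(z - 1)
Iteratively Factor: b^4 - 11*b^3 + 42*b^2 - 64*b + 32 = (b - 4)*(b^3 - 7*b^2 + 14*b - 8) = (b - 4)^2*(b^2 - 3*b + 2) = (b - 4)^2*(b - 1)*(b - 2)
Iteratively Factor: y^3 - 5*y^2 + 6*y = (y - 2)*(y^2 - 3*y) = y*(y - 2)*(y - 3)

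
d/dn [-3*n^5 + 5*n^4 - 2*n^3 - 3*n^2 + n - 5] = -15*n^4 + 20*n^3 - 6*n^2 - 6*n + 1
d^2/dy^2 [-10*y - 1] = 0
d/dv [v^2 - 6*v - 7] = 2*v - 6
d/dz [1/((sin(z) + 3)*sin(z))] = -(2*sin(z) + 3)*cos(z)/((sin(z) + 3)^2*sin(z)^2)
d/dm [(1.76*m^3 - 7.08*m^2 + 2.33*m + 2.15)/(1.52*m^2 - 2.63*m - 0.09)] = (2.6752*m^4 - 9.2576*m^3 + 14.6036*m^2 - 5.2616*m + 5.4448)/(2.3104*m^4 - 7.9952*m^3 + 6.6433*m^2 + 0.4734*m + 0.0081)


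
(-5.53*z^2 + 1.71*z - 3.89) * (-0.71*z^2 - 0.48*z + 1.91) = 3.9263*z^4 + 1.4403*z^3 - 8.6212*z^2 + 5.1333*z - 7.4299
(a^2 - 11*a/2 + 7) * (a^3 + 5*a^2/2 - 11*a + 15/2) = a^5 - 3*a^4 - 71*a^3/4 + 171*a^2/2 - 473*a/4 + 105/2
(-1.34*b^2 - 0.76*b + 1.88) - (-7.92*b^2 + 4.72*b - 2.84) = 6.58*b^2 - 5.48*b + 4.72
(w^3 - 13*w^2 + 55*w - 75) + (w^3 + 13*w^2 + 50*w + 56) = 2*w^3 + 105*w - 19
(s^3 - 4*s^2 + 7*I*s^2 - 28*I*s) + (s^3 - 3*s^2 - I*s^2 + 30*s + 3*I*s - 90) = 2*s^3 - 7*s^2 + 6*I*s^2 + 30*s - 25*I*s - 90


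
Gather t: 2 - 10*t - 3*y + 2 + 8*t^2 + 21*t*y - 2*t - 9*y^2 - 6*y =8*t^2 + t*(21*y - 12) - 9*y^2 - 9*y + 4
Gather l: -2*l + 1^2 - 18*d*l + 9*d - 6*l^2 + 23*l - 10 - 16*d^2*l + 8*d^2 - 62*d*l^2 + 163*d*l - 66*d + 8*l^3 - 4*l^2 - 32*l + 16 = 8*d^2 - 57*d + 8*l^3 + l^2*(-62*d - 10) + l*(-16*d^2 + 145*d - 11) + 7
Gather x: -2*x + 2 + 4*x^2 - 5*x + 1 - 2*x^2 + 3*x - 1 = 2*x^2 - 4*x + 2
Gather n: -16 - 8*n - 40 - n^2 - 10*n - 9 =-n^2 - 18*n - 65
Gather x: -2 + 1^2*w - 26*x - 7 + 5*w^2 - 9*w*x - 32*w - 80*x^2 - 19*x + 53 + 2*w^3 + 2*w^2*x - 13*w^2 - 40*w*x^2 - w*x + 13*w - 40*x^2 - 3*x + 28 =2*w^3 - 8*w^2 - 18*w + x^2*(-40*w - 120) + x*(2*w^2 - 10*w - 48) + 72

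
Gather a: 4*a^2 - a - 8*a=4*a^2 - 9*a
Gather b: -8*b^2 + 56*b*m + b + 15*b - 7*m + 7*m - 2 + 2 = -8*b^2 + b*(56*m + 16)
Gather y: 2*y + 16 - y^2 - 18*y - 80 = -y^2 - 16*y - 64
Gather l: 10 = 10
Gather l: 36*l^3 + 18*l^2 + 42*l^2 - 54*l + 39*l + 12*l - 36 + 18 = 36*l^3 + 60*l^2 - 3*l - 18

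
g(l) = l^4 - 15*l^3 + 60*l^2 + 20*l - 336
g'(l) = 4*l^3 - 45*l^2 + 120*l + 20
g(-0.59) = -323.71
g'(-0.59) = -67.29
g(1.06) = -263.99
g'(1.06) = 101.40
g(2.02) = -157.76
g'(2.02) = 111.75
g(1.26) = -243.03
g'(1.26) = 107.76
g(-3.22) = 830.00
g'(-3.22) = -966.52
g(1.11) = -258.87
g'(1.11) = 103.23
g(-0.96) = -285.78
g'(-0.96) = -140.21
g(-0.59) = -323.71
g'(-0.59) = -67.29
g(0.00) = -336.00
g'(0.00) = 20.00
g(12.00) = 3360.00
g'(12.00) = 1892.00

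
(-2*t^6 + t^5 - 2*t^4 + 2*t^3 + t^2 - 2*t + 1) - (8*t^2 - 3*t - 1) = -2*t^6 + t^5 - 2*t^4 + 2*t^3 - 7*t^2 + t + 2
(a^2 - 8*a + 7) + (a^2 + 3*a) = 2*a^2 - 5*a + 7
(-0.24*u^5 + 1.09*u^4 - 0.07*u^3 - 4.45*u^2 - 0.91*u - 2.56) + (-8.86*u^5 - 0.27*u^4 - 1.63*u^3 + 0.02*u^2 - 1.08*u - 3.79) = -9.1*u^5 + 0.82*u^4 - 1.7*u^3 - 4.43*u^2 - 1.99*u - 6.35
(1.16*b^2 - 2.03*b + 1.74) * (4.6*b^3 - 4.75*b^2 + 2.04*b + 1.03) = 5.336*b^5 - 14.848*b^4 + 20.0129*b^3 - 11.2114*b^2 + 1.4587*b + 1.7922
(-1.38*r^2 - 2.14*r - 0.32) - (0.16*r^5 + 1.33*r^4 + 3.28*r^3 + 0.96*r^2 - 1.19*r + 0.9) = -0.16*r^5 - 1.33*r^4 - 3.28*r^3 - 2.34*r^2 - 0.95*r - 1.22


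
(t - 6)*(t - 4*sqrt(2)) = t^2 - 6*t - 4*sqrt(2)*t + 24*sqrt(2)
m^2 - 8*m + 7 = (m - 7)*(m - 1)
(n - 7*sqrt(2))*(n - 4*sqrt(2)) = n^2 - 11*sqrt(2)*n + 56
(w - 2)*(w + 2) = w^2 - 4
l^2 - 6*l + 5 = (l - 5)*(l - 1)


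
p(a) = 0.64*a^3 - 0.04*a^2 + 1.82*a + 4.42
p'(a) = 1.92*a^2 - 0.08*a + 1.82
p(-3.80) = -38.19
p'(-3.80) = 29.85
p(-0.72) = 2.85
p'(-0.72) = 2.87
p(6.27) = 172.01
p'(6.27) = 76.80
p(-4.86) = -78.84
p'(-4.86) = 47.56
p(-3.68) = -34.71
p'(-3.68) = 28.12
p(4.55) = 72.16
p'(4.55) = 41.20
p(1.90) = 12.12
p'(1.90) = 8.60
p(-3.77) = -37.30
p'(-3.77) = 29.41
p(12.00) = 1126.42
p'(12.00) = 277.34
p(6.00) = 152.14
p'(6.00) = 70.46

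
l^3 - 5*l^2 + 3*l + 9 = (l - 3)^2*(l + 1)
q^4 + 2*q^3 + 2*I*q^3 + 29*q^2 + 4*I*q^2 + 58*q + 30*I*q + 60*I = (q + 2)*(q - 5*I)*(q + I)*(q + 6*I)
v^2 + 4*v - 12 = (v - 2)*(v + 6)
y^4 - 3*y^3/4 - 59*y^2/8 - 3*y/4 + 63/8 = (y - 3)*(y - 1)*(y + 3/2)*(y + 7/4)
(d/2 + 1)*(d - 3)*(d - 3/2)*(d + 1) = d^4/2 - 3*d^3/4 - 7*d^2/2 + 9*d/4 + 9/2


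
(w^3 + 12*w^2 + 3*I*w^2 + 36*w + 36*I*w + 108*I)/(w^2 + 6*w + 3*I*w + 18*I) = w + 6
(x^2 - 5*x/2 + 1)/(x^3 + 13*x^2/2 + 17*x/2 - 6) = (x - 2)/(x^2 + 7*x + 12)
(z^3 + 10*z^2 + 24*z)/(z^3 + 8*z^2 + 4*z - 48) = z/(z - 2)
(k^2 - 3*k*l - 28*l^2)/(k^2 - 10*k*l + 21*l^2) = (k + 4*l)/(k - 3*l)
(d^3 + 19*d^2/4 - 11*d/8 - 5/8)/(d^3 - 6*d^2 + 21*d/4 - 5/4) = (4*d^2 + 21*d + 5)/(2*(2*d^2 - 11*d + 5))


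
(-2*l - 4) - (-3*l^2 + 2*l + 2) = 3*l^2 - 4*l - 6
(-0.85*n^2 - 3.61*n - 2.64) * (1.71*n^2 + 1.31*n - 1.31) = -1.4535*n^4 - 7.2866*n^3 - 8.13*n^2 + 1.2707*n + 3.4584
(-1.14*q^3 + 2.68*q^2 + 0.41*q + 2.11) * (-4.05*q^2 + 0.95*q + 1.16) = 4.617*q^5 - 11.937*q^4 - 0.4369*q^3 - 5.0472*q^2 + 2.4801*q + 2.4476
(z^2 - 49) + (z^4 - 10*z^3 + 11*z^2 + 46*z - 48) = z^4 - 10*z^3 + 12*z^2 + 46*z - 97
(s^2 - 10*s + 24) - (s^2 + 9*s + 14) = 10 - 19*s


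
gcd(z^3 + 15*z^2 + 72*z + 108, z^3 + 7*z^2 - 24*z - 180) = z^2 + 12*z + 36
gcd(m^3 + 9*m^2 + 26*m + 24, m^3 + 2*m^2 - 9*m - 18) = m^2 + 5*m + 6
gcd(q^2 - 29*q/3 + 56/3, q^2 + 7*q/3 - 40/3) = q - 8/3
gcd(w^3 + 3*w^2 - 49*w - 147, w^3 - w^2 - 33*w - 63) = w^2 - 4*w - 21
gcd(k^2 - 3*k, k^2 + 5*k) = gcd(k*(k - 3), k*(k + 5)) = k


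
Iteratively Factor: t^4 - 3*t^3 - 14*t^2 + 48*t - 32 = (t - 2)*(t^3 - t^2 - 16*t + 16) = (t - 4)*(t - 2)*(t^2 + 3*t - 4) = (t - 4)*(t - 2)*(t - 1)*(t + 4)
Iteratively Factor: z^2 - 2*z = (z)*(z - 2)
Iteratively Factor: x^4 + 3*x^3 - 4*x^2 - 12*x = (x)*(x^3 + 3*x^2 - 4*x - 12) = x*(x + 2)*(x^2 + x - 6) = x*(x + 2)*(x + 3)*(x - 2)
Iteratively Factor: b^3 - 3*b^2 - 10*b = (b + 2)*(b^2 - 5*b) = (b - 5)*(b + 2)*(b)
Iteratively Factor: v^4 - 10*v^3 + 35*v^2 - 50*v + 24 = (v - 1)*(v^3 - 9*v^2 + 26*v - 24) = (v - 2)*(v - 1)*(v^2 - 7*v + 12) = (v - 4)*(v - 2)*(v - 1)*(v - 3)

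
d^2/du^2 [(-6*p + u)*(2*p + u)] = 2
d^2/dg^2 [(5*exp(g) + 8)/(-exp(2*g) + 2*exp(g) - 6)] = (-5*exp(4*g) - 42*exp(3*g) + 228*exp(2*g) + 100*exp(g) - 276)*exp(g)/(exp(6*g) - 6*exp(5*g) + 30*exp(4*g) - 80*exp(3*g) + 180*exp(2*g) - 216*exp(g) + 216)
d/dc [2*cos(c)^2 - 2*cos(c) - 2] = 2*sin(c) - 2*sin(2*c)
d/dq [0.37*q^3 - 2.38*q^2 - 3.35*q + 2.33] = 1.11*q^2 - 4.76*q - 3.35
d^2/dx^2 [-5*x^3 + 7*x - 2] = -30*x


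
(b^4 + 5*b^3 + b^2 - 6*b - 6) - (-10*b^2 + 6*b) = b^4 + 5*b^3 + 11*b^2 - 12*b - 6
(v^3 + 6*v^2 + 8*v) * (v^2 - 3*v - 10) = v^5 + 3*v^4 - 20*v^3 - 84*v^2 - 80*v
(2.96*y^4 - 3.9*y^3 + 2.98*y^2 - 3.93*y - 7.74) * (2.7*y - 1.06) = 7.992*y^5 - 13.6676*y^4 + 12.18*y^3 - 13.7698*y^2 - 16.7322*y + 8.2044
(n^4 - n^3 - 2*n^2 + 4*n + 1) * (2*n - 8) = 2*n^5 - 10*n^4 + 4*n^3 + 24*n^2 - 30*n - 8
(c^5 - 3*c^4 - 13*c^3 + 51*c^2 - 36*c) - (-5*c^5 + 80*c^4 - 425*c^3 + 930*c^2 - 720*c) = 6*c^5 - 83*c^4 + 412*c^3 - 879*c^2 + 684*c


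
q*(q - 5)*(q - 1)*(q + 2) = q^4 - 4*q^3 - 7*q^2 + 10*q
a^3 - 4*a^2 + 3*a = a*(a - 3)*(a - 1)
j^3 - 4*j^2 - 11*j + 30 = (j - 5)*(j - 2)*(j + 3)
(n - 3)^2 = n^2 - 6*n + 9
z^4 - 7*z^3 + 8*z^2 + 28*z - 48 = (z - 4)*(z - 3)*(z - 2)*(z + 2)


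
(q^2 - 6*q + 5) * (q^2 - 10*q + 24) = q^4 - 16*q^3 + 89*q^2 - 194*q + 120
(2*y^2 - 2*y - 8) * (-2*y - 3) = -4*y^3 - 2*y^2 + 22*y + 24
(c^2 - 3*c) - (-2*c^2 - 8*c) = 3*c^2 + 5*c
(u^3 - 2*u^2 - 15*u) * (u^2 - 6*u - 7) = u^5 - 8*u^4 - 10*u^3 + 104*u^2 + 105*u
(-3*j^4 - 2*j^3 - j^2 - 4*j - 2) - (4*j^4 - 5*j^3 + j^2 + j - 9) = -7*j^4 + 3*j^3 - 2*j^2 - 5*j + 7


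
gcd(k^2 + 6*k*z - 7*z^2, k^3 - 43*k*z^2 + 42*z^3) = -k^2 - 6*k*z + 7*z^2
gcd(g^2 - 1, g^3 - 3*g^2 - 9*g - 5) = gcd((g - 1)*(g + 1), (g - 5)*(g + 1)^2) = g + 1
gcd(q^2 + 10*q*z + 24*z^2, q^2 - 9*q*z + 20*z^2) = 1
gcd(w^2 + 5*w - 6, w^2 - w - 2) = 1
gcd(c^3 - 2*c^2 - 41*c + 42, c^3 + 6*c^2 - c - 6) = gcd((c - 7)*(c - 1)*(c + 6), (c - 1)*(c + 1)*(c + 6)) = c^2 + 5*c - 6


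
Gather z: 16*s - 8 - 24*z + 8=16*s - 24*z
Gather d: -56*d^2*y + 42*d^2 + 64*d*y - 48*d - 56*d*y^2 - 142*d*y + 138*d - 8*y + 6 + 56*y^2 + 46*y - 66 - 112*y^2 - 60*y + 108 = d^2*(42 - 56*y) + d*(-56*y^2 - 78*y + 90) - 56*y^2 - 22*y + 48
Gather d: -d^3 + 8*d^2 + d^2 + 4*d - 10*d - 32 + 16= -d^3 + 9*d^2 - 6*d - 16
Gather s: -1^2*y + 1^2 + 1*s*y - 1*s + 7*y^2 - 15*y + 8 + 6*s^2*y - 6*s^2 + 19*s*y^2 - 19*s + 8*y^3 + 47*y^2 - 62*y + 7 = s^2*(6*y - 6) + s*(19*y^2 + y - 20) + 8*y^3 + 54*y^2 - 78*y + 16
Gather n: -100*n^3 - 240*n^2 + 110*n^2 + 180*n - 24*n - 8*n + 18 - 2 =-100*n^3 - 130*n^2 + 148*n + 16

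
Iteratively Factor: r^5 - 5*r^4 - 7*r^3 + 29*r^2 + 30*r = (r + 1)*(r^4 - 6*r^3 - r^2 + 30*r) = (r - 5)*(r + 1)*(r^3 - r^2 - 6*r) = r*(r - 5)*(r + 1)*(r^2 - r - 6) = r*(r - 5)*(r + 1)*(r + 2)*(r - 3)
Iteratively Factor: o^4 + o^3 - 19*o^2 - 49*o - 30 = (o + 3)*(o^3 - 2*o^2 - 13*o - 10) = (o - 5)*(o + 3)*(o^2 + 3*o + 2) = (o - 5)*(o + 2)*(o + 3)*(o + 1)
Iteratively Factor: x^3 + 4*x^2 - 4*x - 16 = (x + 4)*(x^2 - 4) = (x - 2)*(x + 4)*(x + 2)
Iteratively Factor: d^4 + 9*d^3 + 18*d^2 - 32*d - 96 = (d + 4)*(d^3 + 5*d^2 - 2*d - 24) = (d - 2)*(d + 4)*(d^2 + 7*d + 12) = (d - 2)*(d + 3)*(d + 4)*(d + 4)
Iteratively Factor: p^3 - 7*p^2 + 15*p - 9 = (p - 1)*(p^2 - 6*p + 9) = (p - 3)*(p - 1)*(p - 3)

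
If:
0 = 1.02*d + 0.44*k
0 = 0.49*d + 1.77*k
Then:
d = 0.00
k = 0.00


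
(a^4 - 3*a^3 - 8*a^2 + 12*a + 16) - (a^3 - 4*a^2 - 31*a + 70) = a^4 - 4*a^3 - 4*a^2 + 43*a - 54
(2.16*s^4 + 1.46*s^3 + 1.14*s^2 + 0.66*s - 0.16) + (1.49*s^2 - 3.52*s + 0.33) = 2.16*s^4 + 1.46*s^3 + 2.63*s^2 - 2.86*s + 0.17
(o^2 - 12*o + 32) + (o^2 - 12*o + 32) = 2*o^2 - 24*o + 64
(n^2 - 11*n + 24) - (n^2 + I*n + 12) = -11*n - I*n + 12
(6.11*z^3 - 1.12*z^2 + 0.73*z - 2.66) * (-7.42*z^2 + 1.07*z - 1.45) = -45.3362*z^5 + 14.8481*z^4 - 15.4745*z^3 + 22.1423*z^2 - 3.9047*z + 3.857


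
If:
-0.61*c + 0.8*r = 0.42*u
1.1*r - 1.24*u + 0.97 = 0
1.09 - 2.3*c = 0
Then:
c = 0.47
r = 1.45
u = 2.06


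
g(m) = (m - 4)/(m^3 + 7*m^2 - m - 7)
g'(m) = (m - 4)*(-3*m^2 - 14*m + 1)/(m^3 + 7*m^2 - m - 7)^2 + 1/(m^3 + 7*m^2 - m - 7)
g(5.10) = 0.00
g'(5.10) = 0.00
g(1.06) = -2.95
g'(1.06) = 51.99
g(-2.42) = -0.29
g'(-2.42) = -0.18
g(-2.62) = -0.26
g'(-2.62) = -0.13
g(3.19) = -0.01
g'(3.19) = 0.02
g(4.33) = 0.00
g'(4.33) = 0.00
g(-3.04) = -0.22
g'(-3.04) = -0.07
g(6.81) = 0.00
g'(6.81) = -0.00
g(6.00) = 0.00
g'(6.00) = 0.00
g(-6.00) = -0.29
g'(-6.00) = 0.22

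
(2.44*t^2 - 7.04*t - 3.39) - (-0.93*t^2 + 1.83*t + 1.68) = 3.37*t^2 - 8.87*t - 5.07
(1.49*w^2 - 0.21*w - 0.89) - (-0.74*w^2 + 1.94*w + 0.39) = 2.23*w^2 - 2.15*w - 1.28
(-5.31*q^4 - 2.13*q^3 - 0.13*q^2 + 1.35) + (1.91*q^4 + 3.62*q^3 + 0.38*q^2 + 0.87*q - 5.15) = -3.4*q^4 + 1.49*q^3 + 0.25*q^2 + 0.87*q - 3.8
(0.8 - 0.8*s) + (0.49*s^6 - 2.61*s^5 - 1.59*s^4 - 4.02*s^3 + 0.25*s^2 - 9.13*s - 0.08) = 0.49*s^6 - 2.61*s^5 - 1.59*s^4 - 4.02*s^3 + 0.25*s^2 - 9.93*s + 0.72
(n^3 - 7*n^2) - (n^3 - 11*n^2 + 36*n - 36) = 4*n^2 - 36*n + 36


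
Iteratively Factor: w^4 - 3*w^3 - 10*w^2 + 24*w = (w - 2)*(w^3 - w^2 - 12*w) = (w - 2)*(w + 3)*(w^2 - 4*w) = (w - 4)*(w - 2)*(w + 3)*(w)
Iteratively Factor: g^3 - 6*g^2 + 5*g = (g - 5)*(g^2 - g) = g*(g - 5)*(g - 1)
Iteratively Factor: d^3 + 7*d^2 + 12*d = (d + 3)*(d^2 + 4*d) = d*(d + 3)*(d + 4)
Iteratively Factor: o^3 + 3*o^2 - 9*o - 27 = (o + 3)*(o^2 - 9) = (o - 3)*(o + 3)*(o + 3)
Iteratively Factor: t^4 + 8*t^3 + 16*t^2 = (t + 4)*(t^3 + 4*t^2) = (t + 4)^2*(t^2) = t*(t + 4)^2*(t)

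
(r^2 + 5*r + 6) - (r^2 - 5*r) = 10*r + 6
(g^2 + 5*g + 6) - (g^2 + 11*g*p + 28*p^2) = -11*g*p + 5*g - 28*p^2 + 6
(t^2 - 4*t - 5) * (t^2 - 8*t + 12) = t^4 - 12*t^3 + 39*t^2 - 8*t - 60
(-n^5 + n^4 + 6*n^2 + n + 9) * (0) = 0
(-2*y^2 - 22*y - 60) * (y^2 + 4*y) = -2*y^4 - 30*y^3 - 148*y^2 - 240*y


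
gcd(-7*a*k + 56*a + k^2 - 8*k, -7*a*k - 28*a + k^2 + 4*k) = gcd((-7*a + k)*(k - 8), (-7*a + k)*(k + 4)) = 7*a - k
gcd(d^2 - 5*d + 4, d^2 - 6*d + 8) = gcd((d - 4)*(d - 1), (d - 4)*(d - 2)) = d - 4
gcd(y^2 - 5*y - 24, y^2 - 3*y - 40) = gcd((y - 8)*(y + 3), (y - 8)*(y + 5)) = y - 8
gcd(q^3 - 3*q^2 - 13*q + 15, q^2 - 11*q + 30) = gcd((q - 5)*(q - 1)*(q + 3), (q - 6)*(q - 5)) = q - 5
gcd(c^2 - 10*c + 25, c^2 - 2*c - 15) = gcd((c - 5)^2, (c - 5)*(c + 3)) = c - 5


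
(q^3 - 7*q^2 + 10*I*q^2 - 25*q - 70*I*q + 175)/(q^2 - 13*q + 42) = (q^2 + 10*I*q - 25)/(q - 6)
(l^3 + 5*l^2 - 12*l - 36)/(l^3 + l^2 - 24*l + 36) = (l + 2)/(l - 2)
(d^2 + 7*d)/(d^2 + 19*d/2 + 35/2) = 2*d/(2*d + 5)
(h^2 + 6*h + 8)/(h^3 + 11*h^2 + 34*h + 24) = (h + 2)/(h^2 + 7*h + 6)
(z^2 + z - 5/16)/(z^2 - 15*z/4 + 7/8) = (4*z + 5)/(2*(2*z - 7))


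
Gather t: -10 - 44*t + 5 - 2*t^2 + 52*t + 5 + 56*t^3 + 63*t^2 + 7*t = 56*t^3 + 61*t^2 + 15*t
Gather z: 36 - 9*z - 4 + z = 32 - 8*z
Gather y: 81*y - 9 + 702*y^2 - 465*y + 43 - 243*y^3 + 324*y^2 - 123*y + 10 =-243*y^3 + 1026*y^2 - 507*y + 44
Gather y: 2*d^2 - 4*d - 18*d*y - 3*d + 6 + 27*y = 2*d^2 - 7*d + y*(27 - 18*d) + 6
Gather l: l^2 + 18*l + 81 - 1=l^2 + 18*l + 80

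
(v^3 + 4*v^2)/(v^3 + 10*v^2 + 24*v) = v/(v + 6)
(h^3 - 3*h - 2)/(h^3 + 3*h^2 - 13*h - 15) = (h^2 - h - 2)/(h^2 + 2*h - 15)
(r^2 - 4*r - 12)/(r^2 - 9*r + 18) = (r + 2)/(r - 3)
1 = 1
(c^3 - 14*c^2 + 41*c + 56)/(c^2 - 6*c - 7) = c - 8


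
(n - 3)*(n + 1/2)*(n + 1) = n^3 - 3*n^2/2 - 4*n - 3/2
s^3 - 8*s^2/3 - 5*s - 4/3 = (s - 4)*(s + 1/3)*(s + 1)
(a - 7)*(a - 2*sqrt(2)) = a^2 - 7*a - 2*sqrt(2)*a + 14*sqrt(2)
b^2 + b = b*(b + 1)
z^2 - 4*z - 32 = (z - 8)*(z + 4)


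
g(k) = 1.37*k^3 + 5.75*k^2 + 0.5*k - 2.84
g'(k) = 4.11*k^2 + 11.5*k + 0.5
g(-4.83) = -25.48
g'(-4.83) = 40.84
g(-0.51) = -1.78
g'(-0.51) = -4.30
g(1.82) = 25.38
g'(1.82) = 35.04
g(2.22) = 41.60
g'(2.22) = 46.29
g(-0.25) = -2.63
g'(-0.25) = -2.12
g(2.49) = 55.21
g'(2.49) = 54.62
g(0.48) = -1.12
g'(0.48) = 6.97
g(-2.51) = 10.47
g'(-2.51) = -2.47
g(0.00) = -2.84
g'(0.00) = 0.50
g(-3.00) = 10.42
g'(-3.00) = 2.99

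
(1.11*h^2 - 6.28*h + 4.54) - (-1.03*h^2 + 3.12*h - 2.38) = 2.14*h^2 - 9.4*h + 6.92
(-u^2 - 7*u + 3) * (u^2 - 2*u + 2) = -u^4 - 5*u^3 + 15*u^2 - 20*u + 6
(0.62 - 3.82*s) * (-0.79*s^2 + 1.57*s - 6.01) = 3.0178*s^3 - 6.4872*s^2 + 23.9316*s - 3.7262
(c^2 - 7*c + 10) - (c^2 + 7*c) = 10 - 14*c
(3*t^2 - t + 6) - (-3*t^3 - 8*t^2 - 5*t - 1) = 3*t^3 + 11*t^2 + 4*t + 7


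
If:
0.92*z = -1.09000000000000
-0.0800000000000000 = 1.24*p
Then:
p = -0.06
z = -1.18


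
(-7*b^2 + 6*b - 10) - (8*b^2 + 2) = -15*b^2 + 6*b - 12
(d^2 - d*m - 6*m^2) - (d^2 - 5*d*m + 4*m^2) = 4*d*m - 10*m^2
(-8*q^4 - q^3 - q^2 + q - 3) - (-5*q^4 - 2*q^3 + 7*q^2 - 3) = -3*q^4 + q^3 - 8*q^2 + q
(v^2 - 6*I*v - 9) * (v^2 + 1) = v^4 - 6*I*v^3 - 8*v^2 - 6*I*v - 9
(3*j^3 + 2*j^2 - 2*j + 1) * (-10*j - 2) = -30*j^4 - 26*j^3 + 16*j^2 - 6*j - 2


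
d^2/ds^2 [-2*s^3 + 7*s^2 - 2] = 14 - 12*s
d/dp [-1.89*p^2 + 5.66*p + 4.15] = 5.66 - 3.78*p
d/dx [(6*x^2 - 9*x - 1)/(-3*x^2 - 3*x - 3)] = (-15*x^2 - 14*x + 8)/(3*(x^4 + 2*x^3 + 3*x^2 + 2*x + 1))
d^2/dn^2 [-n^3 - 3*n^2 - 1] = -6*n - 6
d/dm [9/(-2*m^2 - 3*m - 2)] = 9*(4*m + 3)/(2*m^2 + 3*m + 2)^2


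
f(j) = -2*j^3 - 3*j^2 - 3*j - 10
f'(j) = -6*j^2 - 6*j - 3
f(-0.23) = -9.44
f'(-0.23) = -1.94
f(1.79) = -36.45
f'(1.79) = -32.96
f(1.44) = -26.51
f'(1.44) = -24.08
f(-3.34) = 41.07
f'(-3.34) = -49.89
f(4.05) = -204.22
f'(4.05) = -125.72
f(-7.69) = 745.17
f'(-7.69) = -311.68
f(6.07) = -586.04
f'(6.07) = -260.49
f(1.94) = -41.71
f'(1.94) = -37.22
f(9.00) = -1738.00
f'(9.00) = -543.00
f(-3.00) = 26.00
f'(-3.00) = -39.00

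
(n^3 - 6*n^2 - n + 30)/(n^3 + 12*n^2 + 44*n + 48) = (n^2 - 8*n + 15)/(n^2 + 10*n + 24)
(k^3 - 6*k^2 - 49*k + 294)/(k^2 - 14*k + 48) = (k^2 - 49)/(k - 8)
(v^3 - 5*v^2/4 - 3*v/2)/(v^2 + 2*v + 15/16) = 4*v*(v - 2)/(4*v + 5)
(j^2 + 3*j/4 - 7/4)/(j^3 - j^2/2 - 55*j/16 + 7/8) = 4*(j - 1)/(4*j^2 - 9*j + 2)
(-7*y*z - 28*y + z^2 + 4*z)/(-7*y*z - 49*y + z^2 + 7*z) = (z + 4)/(z + 7)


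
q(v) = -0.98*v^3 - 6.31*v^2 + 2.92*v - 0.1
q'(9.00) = -348.80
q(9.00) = -1199.35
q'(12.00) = -571.88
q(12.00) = -2567.14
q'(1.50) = -22.62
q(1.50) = -13.22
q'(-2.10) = 16.46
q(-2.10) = -24.98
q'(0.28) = -0.84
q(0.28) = 0.20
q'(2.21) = -39.33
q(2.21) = -35.04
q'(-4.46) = 0.72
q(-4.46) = -51.70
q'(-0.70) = 10.31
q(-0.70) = -4.90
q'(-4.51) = 0.04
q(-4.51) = -51.72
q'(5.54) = -157.23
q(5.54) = -344.22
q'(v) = -2.94*v^2 - 12.62*v + 2.92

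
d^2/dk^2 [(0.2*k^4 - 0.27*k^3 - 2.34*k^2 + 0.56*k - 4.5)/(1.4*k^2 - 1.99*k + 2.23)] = (0.784000000000001*k^6 - 3.3432*k^5 + 8.49852000000001*k^4 - 25.496494*k^3 + 10.036914*k^2 + 56.675982*k - 25.845848)/(2.744*k^6 - 11.7012*k^5 + 29.74482*k^4 - 45.157279*k^3 + 47.379249*k^2 - 29.688213*k + 11.089567)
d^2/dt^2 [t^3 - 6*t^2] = 6*t - 12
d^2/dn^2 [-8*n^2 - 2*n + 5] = -16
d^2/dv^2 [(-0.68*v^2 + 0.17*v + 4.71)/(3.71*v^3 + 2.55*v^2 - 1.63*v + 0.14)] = (-18.719176*v^6 + 14.039382*v^5 + 762.923658*v^4 + 716.50206*v^3 + 13.2609360000001*v^2 - 132.505074*v + 21.71599)/(51.064811*v^9 + 105.295365*v^8 + 5.06637600000002*v^7 - 70.161393*v^6 + 5.720892*v^5 + 17.976603*v^4 - 7.604059*v^3 + 1.265838*v^2 - 0.095844*v + 0.002744)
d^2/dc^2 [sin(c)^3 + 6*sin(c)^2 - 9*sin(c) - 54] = -9*sin(c)^3 - 24*sin(c)^2 + 15*sin(c) + 12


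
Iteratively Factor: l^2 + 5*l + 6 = (l + 3)*(l + 2)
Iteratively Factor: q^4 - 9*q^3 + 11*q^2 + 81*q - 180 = (q + 3)*(q^3 - 12*q^2 + 47*q - 60) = (q - 4)*(q + 3)*(q^2 - 8*q + 15) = (q - 5)*(q - 4)*(q + 3)*(q - 3)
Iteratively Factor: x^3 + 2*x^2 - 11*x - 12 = (x + 1)*(x^2 + x - 12) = (x + 1)*(x + 4)*(x - 3)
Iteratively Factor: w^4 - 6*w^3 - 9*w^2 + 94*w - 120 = (w - 2)*(w^3 - 4*w^2 - 17*w + 60) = (w - 3)*(w - 2)*(w^2 - w - 20) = (w - 5)*(w - 3)*(w - 2)*(w + 4)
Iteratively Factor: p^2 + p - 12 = (p - 3)*(p + 4)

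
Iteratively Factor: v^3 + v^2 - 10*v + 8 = (v - 1)*(v^2 + 2*v - 8) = (v - 2)*(v - 1)*(v + 4)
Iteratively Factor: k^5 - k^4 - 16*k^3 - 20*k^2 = (k)*(k^4 - k^3 - 16*k^2 - 20*k) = k*(k + 2)*(k^3 - 3*k^2 - 10*k) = k*(k - 5)*(k + 2)*(k^2 + 2*k) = k*(k - 5)*(k + 2)^2*(k)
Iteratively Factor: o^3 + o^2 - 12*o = (o - 3)*(o^2 + 4*o) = (o - 3)*(o + 4)*(o)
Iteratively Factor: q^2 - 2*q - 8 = (q - 4)*(q + 2)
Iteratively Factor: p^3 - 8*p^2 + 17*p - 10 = (p - 1)*(p^2 - 7*p + 10) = (p - 2)*(p - 1)*(p - 5)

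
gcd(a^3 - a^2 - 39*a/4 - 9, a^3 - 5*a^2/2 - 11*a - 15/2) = a + 3/2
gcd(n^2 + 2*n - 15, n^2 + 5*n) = n + 5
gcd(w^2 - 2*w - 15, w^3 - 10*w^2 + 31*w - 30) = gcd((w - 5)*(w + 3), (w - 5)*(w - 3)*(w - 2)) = w - 5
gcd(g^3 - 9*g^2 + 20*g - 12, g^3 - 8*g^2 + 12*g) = g^2 - 8*g + 12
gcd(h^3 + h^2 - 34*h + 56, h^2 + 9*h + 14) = h + 7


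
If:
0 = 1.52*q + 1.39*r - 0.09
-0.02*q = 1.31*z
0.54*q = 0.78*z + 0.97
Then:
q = 1.76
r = -1.86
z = -0.03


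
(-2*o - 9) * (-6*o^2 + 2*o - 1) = 12*o^3 + 50*o^2 - 16*o + 9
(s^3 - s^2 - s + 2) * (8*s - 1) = 8*s^4 - 9*s^3 - 7*s^2 + 17*s - 2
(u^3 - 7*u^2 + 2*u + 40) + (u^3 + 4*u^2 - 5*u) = 2*u^3 - 3*u^2 - 3*u + 40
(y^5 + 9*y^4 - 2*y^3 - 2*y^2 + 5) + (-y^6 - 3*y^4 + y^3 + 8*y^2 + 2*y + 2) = -y^6 + y^5 + 6*y^4 - y^3 + 6*y^2 + 2*y + 7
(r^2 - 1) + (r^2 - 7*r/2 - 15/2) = 2*r^2 - 7*r/2 - 17/2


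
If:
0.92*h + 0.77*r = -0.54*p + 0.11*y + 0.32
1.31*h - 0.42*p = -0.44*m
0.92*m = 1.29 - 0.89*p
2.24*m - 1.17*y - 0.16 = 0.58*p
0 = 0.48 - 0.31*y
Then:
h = -0.20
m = 0.99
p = 0.43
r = 0.57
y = 1.55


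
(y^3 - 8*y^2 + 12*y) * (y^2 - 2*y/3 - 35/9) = y^5 - 26*y^4/3 + 121*y^3/9 + 208*y^2/9 - 140*y/3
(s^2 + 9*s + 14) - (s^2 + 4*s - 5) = 5*s + 19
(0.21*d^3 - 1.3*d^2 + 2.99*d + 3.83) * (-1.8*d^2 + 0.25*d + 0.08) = -0.378*d^5 + 2.3925*d^4 - 5.6902*d^3 - 6.2505*d^2 + 1.1967*d + 0.3064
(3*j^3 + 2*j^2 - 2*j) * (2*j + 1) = 6*j^4 + 7*j^3 - 2*j^2 - 2*j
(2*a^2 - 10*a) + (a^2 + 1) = 3*a^2 - 10*a + 1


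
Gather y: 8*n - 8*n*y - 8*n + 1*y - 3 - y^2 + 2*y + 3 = -y^2 + y*(3 - 8*n)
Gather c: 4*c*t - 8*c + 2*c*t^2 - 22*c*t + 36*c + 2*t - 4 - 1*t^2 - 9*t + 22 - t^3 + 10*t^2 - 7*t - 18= c*(2*t^2 - 18*t + 28) - t^3 + 9*t^2 - 14*t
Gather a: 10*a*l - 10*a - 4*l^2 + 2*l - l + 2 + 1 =a*(10*l - 10) - 4*l^2 + l + 3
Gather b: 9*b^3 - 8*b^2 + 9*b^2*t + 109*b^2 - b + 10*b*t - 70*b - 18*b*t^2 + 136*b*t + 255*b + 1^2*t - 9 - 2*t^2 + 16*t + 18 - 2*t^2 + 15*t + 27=9*b^3 + b^2*(9*t + 101) + b*(-18*t^2 + 146*t + 184) - 4*t^2 + 32*t + 36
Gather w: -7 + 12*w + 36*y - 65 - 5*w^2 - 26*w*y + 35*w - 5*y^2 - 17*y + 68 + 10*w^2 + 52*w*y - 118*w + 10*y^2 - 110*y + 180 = 5*w^2 + w*(26*y - 71) + 5*y^2 - 91*y + 176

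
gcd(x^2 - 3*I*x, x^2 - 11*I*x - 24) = x - 3*I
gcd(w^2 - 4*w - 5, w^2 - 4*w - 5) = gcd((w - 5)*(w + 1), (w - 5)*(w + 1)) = w^2 - 4*w - 5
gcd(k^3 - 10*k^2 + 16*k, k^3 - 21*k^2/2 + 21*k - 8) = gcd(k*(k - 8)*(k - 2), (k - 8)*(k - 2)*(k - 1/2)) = k^2 - 10*k + 16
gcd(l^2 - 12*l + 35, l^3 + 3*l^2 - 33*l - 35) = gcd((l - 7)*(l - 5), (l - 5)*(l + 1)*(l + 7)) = l - 5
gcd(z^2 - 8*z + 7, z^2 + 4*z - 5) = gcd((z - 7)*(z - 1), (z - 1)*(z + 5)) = z - 1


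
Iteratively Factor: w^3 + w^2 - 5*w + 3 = (w - 1)*(w^2 + 2*w - 3) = (w - 1)*(w + 3)*(w - 1)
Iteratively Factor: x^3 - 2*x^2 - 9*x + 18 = (x + 3)*(x^2 - 5*x + 6) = (x - 2)*(x + 3)*(x - 3)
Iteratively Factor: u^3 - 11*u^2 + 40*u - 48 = (u - 4)*(u^2 - 7*u + 12) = (u - 4)^2*(u - 3)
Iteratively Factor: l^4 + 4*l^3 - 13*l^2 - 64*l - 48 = (l + 3)*(l^3 + l^2 - 16*l - 16) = (l + 1)*(l + 3)*(l^2 - 16) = (l + 1)*(l + 3)*(l + 4)*(l - 4)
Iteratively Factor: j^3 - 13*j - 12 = (j + 3)*(j^2 - 3*j - 4) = (j - 4)*(j + 3)*(j + 1)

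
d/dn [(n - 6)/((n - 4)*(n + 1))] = (-n^2 + 12*n - 22)/(n^4 - 6*n^3 + n^2 + 24*n + 16)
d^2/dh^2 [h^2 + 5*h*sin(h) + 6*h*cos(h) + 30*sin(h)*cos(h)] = -5*h*sin(h) - 6*h*cos(h) - 12*sin(h) - 60*sin(2*h) + 10*cos(h) + 2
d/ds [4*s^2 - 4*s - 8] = 8*s - 4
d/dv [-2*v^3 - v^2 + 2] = 2*v*(-3*v - 1)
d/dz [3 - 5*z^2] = -10*z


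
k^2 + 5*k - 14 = (k - 2)*(k + 7)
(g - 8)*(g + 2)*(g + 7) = g^3 + g^2 - 58*g - 112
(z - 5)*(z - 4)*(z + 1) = z^3 - 8*z^2 + 11*z + 20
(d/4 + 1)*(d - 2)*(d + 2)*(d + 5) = d^4/4 + 9*d^3/4 + 4*d^2 - 9*d - 20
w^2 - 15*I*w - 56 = (w - 8*I)*(w - 7*I)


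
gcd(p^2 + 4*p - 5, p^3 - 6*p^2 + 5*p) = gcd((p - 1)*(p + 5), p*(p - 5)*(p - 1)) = p - 1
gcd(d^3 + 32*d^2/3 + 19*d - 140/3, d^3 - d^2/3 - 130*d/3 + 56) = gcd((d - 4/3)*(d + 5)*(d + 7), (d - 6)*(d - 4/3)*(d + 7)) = d^2 + 17*d/3 - 28/3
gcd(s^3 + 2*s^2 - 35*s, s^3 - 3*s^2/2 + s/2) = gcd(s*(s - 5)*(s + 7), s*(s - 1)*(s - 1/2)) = s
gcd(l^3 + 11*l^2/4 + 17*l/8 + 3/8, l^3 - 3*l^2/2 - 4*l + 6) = 1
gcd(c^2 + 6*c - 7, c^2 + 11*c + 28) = c + 7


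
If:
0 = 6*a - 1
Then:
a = 1/6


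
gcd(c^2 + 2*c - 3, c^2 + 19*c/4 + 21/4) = c + 3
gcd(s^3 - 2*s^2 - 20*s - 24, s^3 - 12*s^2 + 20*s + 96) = s^2 - 4*s - 12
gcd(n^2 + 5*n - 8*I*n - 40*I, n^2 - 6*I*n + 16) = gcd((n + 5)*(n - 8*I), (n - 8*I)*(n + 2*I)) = n - 8*I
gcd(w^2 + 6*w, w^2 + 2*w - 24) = w + 6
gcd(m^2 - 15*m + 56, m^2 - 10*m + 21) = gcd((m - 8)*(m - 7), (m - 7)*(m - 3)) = m - 7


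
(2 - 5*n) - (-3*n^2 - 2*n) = 3*n^2 - 3*n + 2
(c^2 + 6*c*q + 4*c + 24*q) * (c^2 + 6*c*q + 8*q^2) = c^4 + 12*c^3*q + 4*c^3 + 44*c^2*q^2 + 48*c^2*q + 48*c*q^3 + 176*c*q^2 + 192*q^3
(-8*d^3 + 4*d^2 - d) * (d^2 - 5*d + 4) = -8*d^5 + 44*d^4 - 53*d^3 + 21*d^2 - 4*d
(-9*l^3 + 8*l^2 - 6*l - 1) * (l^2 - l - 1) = -9*l^5 + 17*l^4 - 5*l^3 - 3*l^2 + 7*l + 1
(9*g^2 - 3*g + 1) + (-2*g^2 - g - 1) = 7*g^2 - 4*g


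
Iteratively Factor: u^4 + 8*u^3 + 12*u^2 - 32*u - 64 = (u - 2)*(u^3 + 10*u^2 + 32*u + 32) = (u - 2)*(u + 2)*(u^2 + 8*u + 16) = (u - 2)*(u + 2)*(u + 4)*(u + 4)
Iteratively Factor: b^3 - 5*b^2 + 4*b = (b - 1)*(b^2 - 4*b) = b*(b - 1)*(b - 4)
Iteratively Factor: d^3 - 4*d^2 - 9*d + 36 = (d - 3)*(d^2 - d - 12) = (d - 4)*(d - 3)*(d + 3)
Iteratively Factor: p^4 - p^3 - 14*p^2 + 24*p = (p - 3)*(p^3 + 2*p^2 - 8*p) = (p - 3)*(p + 4)*(p^2 - 2*p) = (p - 3)*(p - 2)*(p + 4)*(p)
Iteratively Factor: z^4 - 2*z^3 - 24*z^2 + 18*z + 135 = (z + 3)*(z^3 - 5*z^2 - 9*z + 45) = (z - 3)*(z + 3)*(z^2 - 2*z - 15) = (z - 3)*(z + 3)^2*(z - 5)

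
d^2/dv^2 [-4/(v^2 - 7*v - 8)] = 8*(-v^2 + 7*v + (2*v - 7)^2 + 8)/(-v^2 + 7*v + 8)^3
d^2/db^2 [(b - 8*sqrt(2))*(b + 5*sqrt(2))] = 2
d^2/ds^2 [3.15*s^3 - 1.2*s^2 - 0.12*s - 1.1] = 18.9*s - 2.4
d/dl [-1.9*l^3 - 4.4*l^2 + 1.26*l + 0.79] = -5.7*l^2 - 8.8*l + 1.26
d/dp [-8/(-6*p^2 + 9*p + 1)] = 24*(3 - 4*p)/(-6*p^2 + 9*p + 1)^2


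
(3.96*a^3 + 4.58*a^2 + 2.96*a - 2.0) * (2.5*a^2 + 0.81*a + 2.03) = 9.9*a^5 + 14.6576*a^4 + 19.1486*a^3 + 6.695*a^2 + 4.3888*a - 4.06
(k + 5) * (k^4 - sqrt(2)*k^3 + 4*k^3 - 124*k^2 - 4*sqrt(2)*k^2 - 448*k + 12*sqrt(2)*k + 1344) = k^5 - sqrt(2)*k^4 + 9*k^4 - 104*k^3 - 9*sqrt(2)*k^3 - 1068*k^2 - 8*sqrt(2)*k^2 - 896*k + 60*sqrt(2)*k + 6720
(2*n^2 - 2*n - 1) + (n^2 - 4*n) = 3*n^2 - 6*n - 1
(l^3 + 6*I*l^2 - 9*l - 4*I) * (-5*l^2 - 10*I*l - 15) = -5*l^5 - 40*I*l^4 + 90*l^3 + 20*I*l^2 + 95*l + 60*I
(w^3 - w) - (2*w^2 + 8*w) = w^3 - 2*w^2 - 9*w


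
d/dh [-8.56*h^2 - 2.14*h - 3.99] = -17.12*h - 2.14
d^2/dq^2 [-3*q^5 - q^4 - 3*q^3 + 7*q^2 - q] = -60*q^3 - 12*q^2 - 18*q + 14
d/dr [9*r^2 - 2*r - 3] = 18*r - 2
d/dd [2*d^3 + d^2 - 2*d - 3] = 6*d^2 + 2*d - 2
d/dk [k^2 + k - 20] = 2*k + 1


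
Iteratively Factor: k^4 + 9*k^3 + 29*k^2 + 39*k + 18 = (k + 2)*(k^3 + 7*k^2 + 15*k + 9) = (k + 2)*(k + 3)*(k^2 + 4*k + 3) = (k + 1)*(k + 2)*(k + 3)*(k + 3)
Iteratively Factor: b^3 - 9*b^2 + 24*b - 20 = (b - 5)*(b^2 - 4*b + 4) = (b - 5)*(b - 2)*(b - 2)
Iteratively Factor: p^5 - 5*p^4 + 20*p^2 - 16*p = (p - 4)*(p^4 - p^3 - 4*p^2 + 4*p) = (p - 4)*(p - 1)*(p^3 - 4*p) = (p - 4)*(p - 1)*(p + 2)*(p^2 - 2*p) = (p - 4)*(p - 2)*(p - 1)*(p + 2)*(p)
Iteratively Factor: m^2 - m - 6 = (m - 3)*(m + 2)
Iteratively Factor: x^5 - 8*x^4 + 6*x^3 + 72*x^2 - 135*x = (x + 3)*(x^4 - 11*x^3 + 39*x^2 - 45*x) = (x - 3)*(x + 3)*(x^3 - 8*x^2 + 15*x) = (x - 3)^2*(x + 3)*(x^2 - 5*x) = (x - 5)*(x - 3)^2*(x + 3)*(x)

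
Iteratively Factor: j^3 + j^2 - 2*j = (j + 2)*(j^2 - j) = j*(j + 2)*(j - 1)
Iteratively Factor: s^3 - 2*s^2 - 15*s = (s + 3)*(s^2 - 5*s) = s*(s + 3)*(s - 5)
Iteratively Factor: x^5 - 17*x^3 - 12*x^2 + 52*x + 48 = (x + 3)*(x^4 - 3*x^3 - 8*x^2 + 12*x + 16) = (x + 1)*(x + 3)*(x^3 - 4*x^2 - 4*x + 16) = (x + 1)*(x + 2)*(x + 3)*(x^2 - 6*x + 8) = (x - 2)*(x + 1)*(x + 2)*(x + 3)*(x - 4)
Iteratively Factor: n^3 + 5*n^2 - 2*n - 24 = (n + 3)*(n^2 + 2*n - 8) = (n + 3)*(n + 4)*(n - 2)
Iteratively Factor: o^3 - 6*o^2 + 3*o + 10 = (o - 5)*(o^2 - o - 2) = (o - 5)*(o + 1)*(o - 2)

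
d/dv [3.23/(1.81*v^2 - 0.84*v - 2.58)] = (2.7132 - 11.6926*v)/(-1.81*v^2 + 0.84*v + 2.58)^2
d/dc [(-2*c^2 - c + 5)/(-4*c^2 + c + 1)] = 6*(-c^2 + 6*c - 1)/(16*c^4 - 8*c^3 - 7*c^2 + 2*c + 1)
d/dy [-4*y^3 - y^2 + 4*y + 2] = -12*y^2 - 2*y + 4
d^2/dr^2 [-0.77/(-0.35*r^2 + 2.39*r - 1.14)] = (-0.18865*r^2 + 1.28821*r + 0.77*(0.7*r - 2.39)*(1.4*r - 4.78) - 0.61446)/(0.35*r^2 - 2.39*r + 1.14)^3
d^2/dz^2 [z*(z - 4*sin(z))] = 4*z*sin(z) - 8*cos(z) + 2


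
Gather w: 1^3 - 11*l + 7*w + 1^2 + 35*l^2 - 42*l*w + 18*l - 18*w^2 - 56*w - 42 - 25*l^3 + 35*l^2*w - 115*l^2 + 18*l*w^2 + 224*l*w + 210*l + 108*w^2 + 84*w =-25*l^3 - 80*l^2 + 217*l + w^2*(18*l + 90) + w*(35*l^2 + 182*l + 35) - 40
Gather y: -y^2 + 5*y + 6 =-y^2 + 5*y + 6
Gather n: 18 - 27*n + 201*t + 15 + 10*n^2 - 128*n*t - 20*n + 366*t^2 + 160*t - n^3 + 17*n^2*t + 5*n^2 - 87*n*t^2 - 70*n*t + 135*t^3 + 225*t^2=-n^3 + n^2*(17*t + 15) + n*(-87*t^2 - 198*t - 47) + 135*t^3 + 591*t^2 + 361*t + 33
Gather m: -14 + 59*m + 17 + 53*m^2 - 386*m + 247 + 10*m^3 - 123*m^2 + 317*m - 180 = 10*m^3 - 70*m^2 - 10*m + 70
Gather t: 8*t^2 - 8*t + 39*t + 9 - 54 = 8*t^2 + 31*t - 45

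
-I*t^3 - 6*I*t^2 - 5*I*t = t*(t + 5)*(-I*t - I)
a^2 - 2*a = a*(a - 2)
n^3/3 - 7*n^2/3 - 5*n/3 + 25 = (n/3 + 1)*(n - 5)^2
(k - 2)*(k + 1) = k^2 - k - 2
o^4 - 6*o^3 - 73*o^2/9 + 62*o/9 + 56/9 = (o - 7)*(o - 1)*(o + 2/3)*(o + 4/3)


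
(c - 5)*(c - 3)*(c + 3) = c^3 - 5*c^2 - 9*c + 45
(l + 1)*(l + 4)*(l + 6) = l^3 + 11*l^2 + 34*l + 24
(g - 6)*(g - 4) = g^2 - 10*g + 24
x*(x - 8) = x^2 - 8*x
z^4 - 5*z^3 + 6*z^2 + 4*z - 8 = (z - 2)^3*(z + 1)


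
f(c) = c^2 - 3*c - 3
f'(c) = 2*c - 3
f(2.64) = -3.95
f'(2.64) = 2.28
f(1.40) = -5.24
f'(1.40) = -0.20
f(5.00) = 7.00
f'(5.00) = 7.00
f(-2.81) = 13.33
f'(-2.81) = -8.62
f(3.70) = -0.41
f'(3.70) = 4.40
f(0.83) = -4.80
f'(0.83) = -1.34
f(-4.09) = 26.00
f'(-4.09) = -11.18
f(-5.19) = 39.51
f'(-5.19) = -13.38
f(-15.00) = 267.00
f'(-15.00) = -33.00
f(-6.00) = 51.00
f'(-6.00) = -15.00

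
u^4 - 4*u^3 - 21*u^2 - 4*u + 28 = (u - 7)*(u - 1)*(u + 2)^2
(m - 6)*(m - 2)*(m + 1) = m^3 - 7*m^2 + 4*m + 12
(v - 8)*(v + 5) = v^2 - 3*v - 40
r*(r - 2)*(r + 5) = r^3 + 3*r^2 - 10*r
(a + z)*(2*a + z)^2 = 4*a^3 + 8*a^2*z + 5*a*z^2 + z^3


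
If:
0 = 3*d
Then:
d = 0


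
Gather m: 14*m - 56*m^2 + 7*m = -56*m^2 + 21*m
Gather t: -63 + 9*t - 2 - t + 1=8*t - 64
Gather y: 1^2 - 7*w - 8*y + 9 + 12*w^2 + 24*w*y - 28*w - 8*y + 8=12*w^2 - 35*w + y*(24*w - 16) + 18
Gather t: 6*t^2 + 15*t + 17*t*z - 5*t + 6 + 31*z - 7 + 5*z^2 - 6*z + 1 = 6*t^2 + t*(17*z + 10) + 5*z^2 + 25*z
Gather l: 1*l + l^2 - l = l^2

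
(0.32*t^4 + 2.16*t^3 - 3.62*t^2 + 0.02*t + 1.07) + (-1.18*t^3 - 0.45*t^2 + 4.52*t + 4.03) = 0.32*t^4 + 0.98*t^3 - 4.07*t^2 + 4.54*t + 5.1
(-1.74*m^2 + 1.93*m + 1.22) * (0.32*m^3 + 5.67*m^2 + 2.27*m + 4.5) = -0.5568*m^5 - 9.2482*m^4 + 7.3837*m^3 + 3.4685*m^2 + 11.4544*m + 5.49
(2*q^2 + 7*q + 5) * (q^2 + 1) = 2*q^4 + 7*q^3 + 7*q^2 + 7*q + 5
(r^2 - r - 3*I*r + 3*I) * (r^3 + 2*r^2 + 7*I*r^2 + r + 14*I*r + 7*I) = r^5 + r^4 + 4*I*r^4 + 20*r^3 + 4*I*r^3 + 20*r^2 - 4*I*r^2 - 21*r - 4*I*r - 21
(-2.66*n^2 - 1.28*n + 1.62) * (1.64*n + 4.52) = -4.3624*n^3 - 14.1224*n^2 - 3.1288*n + 7.3224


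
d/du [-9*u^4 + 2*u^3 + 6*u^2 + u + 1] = -36*u^3 + 6*u^2 + 12*u + 1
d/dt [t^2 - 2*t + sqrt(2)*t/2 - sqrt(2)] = 2*t - 2 + sqrt(2)/2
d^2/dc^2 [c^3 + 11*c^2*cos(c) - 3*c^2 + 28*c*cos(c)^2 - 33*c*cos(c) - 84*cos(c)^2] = -11*c^2*cos(c) - 44*c*sin(c) + 33*c*cos(c) - 56*c*cos(2*c) + 6*c + 66*sin(c) - 56*sin(2*c) + 22*cos(c) + 168*cos(2*c) - 6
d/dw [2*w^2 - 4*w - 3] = 4*w - 4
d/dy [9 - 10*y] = -10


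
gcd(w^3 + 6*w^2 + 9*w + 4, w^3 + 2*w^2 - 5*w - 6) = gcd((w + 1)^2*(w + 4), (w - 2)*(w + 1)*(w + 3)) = w + 1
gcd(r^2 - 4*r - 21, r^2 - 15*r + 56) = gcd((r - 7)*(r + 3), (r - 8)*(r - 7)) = r - 7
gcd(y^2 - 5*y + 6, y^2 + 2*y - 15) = y - 3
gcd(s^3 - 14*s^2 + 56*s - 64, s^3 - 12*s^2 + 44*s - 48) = s^2 - 6*s + 8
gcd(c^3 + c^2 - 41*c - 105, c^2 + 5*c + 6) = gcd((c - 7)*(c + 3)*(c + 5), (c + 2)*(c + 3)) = c + 3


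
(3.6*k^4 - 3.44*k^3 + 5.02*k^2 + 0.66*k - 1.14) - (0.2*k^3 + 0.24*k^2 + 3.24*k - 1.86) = 3.6*k^4 - 3.64*k^3 + 4.78*k^2 - 2.58*k + 0.72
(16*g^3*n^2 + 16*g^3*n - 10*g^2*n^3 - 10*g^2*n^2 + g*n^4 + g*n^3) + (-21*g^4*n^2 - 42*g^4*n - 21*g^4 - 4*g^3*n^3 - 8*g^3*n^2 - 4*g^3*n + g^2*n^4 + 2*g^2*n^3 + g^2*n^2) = -21*g^4*n^2 - 42*g^4*n - 21*g^4 - 4*g^3*n^3 + 8*g^3*n^2 + 12*g^3*n + g^2*n^4 - 8*g^2*n^3 - 9*g^2*n^2 + g*n^4 + g*n^3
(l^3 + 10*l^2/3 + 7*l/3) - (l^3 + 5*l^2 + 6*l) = -5*l^2/3 - 11*l/3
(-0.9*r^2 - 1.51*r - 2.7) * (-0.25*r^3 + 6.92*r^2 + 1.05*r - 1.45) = 0.225*r^5 - 5.8505*r^4 - 10.7192*r^3 - 18.9645*r^2 - 0.645500000000001*r + 3.915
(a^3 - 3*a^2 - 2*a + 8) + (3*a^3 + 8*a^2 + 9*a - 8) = 4*a^3 + 5*a^2 + 7*a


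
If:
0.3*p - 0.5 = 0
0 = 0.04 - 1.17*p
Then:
No Solution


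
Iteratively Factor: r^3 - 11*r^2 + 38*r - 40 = (r - 4)*(r^2 - 7*r + 10) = (r - 5)*(r - 4)*(r - 2)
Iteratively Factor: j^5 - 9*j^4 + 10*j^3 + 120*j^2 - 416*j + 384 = (j + 4)*(j^4 - 13*j^3 + 62*j^2 - 128*j + 96) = (j - 2)*(j + 4)*(j^3 - 11*j^2 + 40*j - 48) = (j - 4)*(j - 2)*(j + 4)*(j^2 - 7*j + 12) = (j - 4)^2*(j - 2)*(j + 4)*(j - 3)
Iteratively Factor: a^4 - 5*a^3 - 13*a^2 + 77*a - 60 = (a - 1)*(a^3 - 4*a^2 - 17*a + 60) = (a - 1)*(a + 4)*(a^2 - 8*a + 15) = (a - 3)*(a - 1)*(a + 4)*(a - 5)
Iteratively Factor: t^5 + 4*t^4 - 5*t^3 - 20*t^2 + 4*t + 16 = (t + 2)*(t^4 + 2*t^3 - 9*t^2 - 2*t + 8) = (t - 1)*(t + 2)*(t^3 + 3*t^2 - 6*t - 8) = (t - 1)*(t + 2)*(t + 4)*(t^2 - t - 2) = (t - 1)*(t + 1)*(t + 2)*(t + 4)*(t - 2)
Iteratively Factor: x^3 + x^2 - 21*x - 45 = (x + 3)*(x^2 - 2*x - 15) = (x - 5)*(x + 3)*(x + 3)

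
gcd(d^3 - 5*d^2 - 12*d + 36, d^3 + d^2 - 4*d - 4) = d - 2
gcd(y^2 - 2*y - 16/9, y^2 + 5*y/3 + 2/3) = y + 2/3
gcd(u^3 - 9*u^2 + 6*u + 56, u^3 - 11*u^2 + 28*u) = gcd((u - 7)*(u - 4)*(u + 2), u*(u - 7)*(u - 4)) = u^2 - 11*u + 28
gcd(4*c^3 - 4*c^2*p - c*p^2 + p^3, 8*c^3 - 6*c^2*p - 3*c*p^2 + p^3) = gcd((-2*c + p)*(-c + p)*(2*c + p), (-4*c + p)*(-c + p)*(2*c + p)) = -2*c^2 + c*p + p^2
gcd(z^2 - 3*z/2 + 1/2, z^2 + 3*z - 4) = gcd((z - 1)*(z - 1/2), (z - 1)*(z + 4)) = z - 1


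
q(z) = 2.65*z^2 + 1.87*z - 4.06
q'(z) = 5.3*z + 1.87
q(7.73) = 168.74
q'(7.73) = 42.84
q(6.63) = 124.82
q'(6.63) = 37.01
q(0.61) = -1.93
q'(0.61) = 5.10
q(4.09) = 47.92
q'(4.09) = 23.55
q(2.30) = 14.26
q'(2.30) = 14.06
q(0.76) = -1.11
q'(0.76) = 5.90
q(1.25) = 2.42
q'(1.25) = 8.50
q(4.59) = 60.35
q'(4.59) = 26.20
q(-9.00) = 193.76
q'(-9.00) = -45.83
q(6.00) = 102.56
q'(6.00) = 33.67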